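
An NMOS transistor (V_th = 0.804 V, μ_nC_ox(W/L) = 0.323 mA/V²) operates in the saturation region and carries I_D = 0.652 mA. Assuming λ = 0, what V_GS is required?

V_GS = 2.81 V

In saturation I_D = ½ k_n (V_GS − V_th)², so V_GS − V_th = √(2 I_D / k_n) = √(2 × 0.652 / 0.323) = 2.01 V.
V_GS = 0.804 + 2.01 = 2.81 V.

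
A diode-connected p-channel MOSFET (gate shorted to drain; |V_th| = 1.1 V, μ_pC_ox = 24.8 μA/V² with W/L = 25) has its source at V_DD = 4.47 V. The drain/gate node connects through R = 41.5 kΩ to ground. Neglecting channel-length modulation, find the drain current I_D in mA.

With gate tied to drain, V_SG = V_SD ≥ V_SG − |V_th|, so the device is in saturation.
k_p = μ_pC_ox · (W/L) = 0.62 mA/V².
KCL at the drain: ½ k_p (V_SG − |V_th|)² = (V_DD − V_SG)/R.
Let x = V_SG − 1.1. Then 12.9 x² + x − 3.37 = 0, giving x = 0.474 V (positive root), so V_SG = 1.57 V.
I_D = (V_DD − V_SG)/R = (4.47 − 1.57) / 41.5 = 0.0698 mA.

I_D = 0.0698 mA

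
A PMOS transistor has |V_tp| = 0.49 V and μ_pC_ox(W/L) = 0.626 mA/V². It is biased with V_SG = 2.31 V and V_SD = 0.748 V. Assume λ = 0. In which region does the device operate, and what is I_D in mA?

Triode; I_D = 0.677 mA

V_ov = V_SG − |V_tp| = 2.31 − 0.49 = 1.82 V.
Since V_SD = 0.748 V < V_ov = 1.82 V, the device is in the triode region.
I_D = k_p [V_ov · V_SD − ½ V_SD²] = 0.626 × [1.82 × 0.748 − 0.5 × 0.748²] = 0.677 mA.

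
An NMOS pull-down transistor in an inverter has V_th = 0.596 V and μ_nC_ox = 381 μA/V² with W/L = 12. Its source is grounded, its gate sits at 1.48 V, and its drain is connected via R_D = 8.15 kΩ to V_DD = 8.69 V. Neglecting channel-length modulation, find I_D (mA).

V_GS = V_G = 1.48 V, so V_ov = 1.48 − 0.596 = 0.884 V.
k_n = μ_nC_ox · (W/L) = 4.572 mA/V².
Assume saturation: I_D = ½ k_n V_ov² = 0.5 × 4.572 × 0.884² = 1.79 mA, giving V_DS = V_DD − I_D R_D = 8.69 − 1.79 × 8.15 = -5.87 V.
But -5.87 V < V_ov = 0.884 V, so the device is actually in triode.
In triode I_D = k_n[V_ov V_DS − ½ V_DS²] and I_D = (V_DD − V_DS)/R_D. Equating: 18.6 V_DS² − 33.94 V_DS + 8.69 = 0, giving V_DS = 0.308 V (the root below V_ov).
I_D = (8.69 − 0.308) / 8.15 = 1.03 mA.

I_D = 1.03 mA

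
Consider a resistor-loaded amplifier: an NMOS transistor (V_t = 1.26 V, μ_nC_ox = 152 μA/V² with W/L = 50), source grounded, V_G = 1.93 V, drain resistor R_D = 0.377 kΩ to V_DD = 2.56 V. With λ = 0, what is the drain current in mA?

V_GS = V_G = 1.93 V, so V_ov = 1.93 − 1.26 = 0.67 V.
k_n = μ_nC_ox · (W/L) = 7.6 mA/V².
Assume saturation: I_D = ½ k_n V_ov² = 0.5 × 7.6 × 0.67² = 1.71 mA, giving V_DS = V_DD − I_D R_D = 2.56 − 1.71 × 0.377 = 1.92 V.
V_DS = 1.92 V ≥ V_ov = 0.67 V, confirming saturation.

I_D = 1.71 mA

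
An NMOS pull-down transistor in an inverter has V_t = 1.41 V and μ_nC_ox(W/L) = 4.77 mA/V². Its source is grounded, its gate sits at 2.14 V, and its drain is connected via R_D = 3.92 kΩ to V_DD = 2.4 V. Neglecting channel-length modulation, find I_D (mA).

I_D = 0.565 mA

V_GS = V_G = 2.14 V, so V_ov = 2.14 − 1.41 = 0.73 V.
Assume saturation: I_D = ½ k_n V_ov² = 0.5 × 4.77 × 0.73² = 1.27 mA, giving V_DS = V_DD − I_D R_D = 2.4 − 1.27 × 3.92 = -2.58 V.
But -2.58 V < V_ov = 0.73 V, so the device is actually in triode.
In triode I_D = k_n[V_ov V_DS − ½ V_DS²] and I_D = (V_DD − V_DS)/R_D. Equating: 9.35 V_DS² − 14.65 V_DS + 2.4 = 0, giving V_DS = 0.186 V (the root below V_ov).
I_D = (2.4 − 0.186) / 3.92 = 0.565 mA.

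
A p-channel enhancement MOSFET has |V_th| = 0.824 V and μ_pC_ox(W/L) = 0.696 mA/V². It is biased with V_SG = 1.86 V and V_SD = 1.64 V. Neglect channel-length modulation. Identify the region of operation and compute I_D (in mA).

V_ov = V_SG − |V_th| = 1.86 − 0.824 = 1.04 V.
Since V_SD = 1.64 V ≥ V_ov = 1.04 V, the device is in saturation.
I_D = ½ k_p V_ov² = 0.5 × 0.696 × 1.04² = 0.374 mA.

Saturation; I_D = 0.374 mA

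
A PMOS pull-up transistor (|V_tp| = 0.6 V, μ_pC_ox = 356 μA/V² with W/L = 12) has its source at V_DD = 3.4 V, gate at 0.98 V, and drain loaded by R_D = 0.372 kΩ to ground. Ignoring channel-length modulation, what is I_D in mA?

I_D = 6.08 mA

V_SG = V_DD − V_G = 3.4 − 0.98 = 2.42 V, so V_ov = 2.42 − 0.6 = 1.82 V.
k_p = μ_pC_ox · (W/L) = 4.272 mA/V².
Assume saturation: I_D = ½ k_p V_ov² = 0.5 × 4.272 × 1.82² = 7.08 mA, giving V_SD = V_DD − I_D R_D = 3.4 − 7.08 × 0.372 = 0.768 V.
But 0.768 V < V_ov = 1.82 V, so the device is actually in triode.
In triode I_D = k_p[V_ov V_SD − ½ V_SD²] and I_D = (V_DD − V_SD)/R_D. Equating: 0.795 V_SD² − 3.892 V_SD + 3.4 = 0, giving V_SD = 1.14 V (the root below V_ov).
I_D = (3.4 − 1.14) / 0.372 = 6.08 mA.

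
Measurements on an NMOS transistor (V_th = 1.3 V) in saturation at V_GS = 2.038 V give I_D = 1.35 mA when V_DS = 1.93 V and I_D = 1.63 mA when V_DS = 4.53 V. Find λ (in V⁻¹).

λ = 0.0943 V⁻¹

With V_GS fixed, I_D ∝ (1 + λ V_DS) in saturation, so I_D2/I_D1 = (1 + λ V_DS2)/(1 + λ V_DS1).
1.63/1.35 = 1.207 = (1 + 4.53 λ)/(1 + 1.93 λ).
Solving: λ (I_D1 V_DS2 − I_D2 V_DS1) = I_D2 − I_D1, so λ = (1.63 − 1.35) / (1.35 × 4.53 − 1.63 × 1.93) = 0.28 / 2.97 = 0.0943 V⁻¹.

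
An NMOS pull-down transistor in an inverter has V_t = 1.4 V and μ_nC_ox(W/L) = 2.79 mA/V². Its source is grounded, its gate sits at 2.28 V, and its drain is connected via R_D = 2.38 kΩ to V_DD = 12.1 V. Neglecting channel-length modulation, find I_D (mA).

V_GS = V_G = 2.28 V, so V_ov = 2.28 − 1.4 = 0.88 V.
Assume saturation: I_D = ½ k_n V_ov² = 0.5 × 2.79 × 0.88² = 1.08 mA, giving V_DS = V_DD − I_D R_D = 12.1 − 1.08 × 2.38 = 9.53 V.
V_DS = 9.53 V ≥ V_ov = 0.88 V, confirming saturation.

I_D = 1.08 mA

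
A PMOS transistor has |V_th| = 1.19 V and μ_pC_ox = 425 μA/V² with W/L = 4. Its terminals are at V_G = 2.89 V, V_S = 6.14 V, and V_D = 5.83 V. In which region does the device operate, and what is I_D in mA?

V_SG = V_S − V_G = 6.14 − 2.89 = 3.25 V; V_SD = V_S − V_D = 6.14 − 5.83 = 0.31 V.
k_p = μ_pC_ox · (W/L) = 1.7 mA/V².
V_ov = V_SG − |V_th| = 3.25 − 1.19 = 2.06 V.
Since V_SD = 0.31 V < V_ov = 2.06 V, the device is in the triode region.
I_D = k_p [V_ov · V_SD − ½ V_SD²] = 1.7 × [2.06 × 0.31 − 0.5 × 0.31²] = 1 mA.

Triode; I_D = 1.00 mA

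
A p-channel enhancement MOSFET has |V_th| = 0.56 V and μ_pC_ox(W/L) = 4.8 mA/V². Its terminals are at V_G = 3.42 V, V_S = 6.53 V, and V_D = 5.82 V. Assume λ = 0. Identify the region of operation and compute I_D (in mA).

Triode; I_D = 7.48 mA

V_SG = V_S − V_G = 6.53 − 3.42 = 3.11 V; V_SD = V_S − V_D = 6.53 − 5.82 = 0.71 V.
V_ov = V_SG − |V_th| = 3.11 − 0.56 = 2.55 V.
Since V_SD = 0.71 V < V_ov = 2.55 V, the device is in the triode region.
I_D = k_p [V_ov · V_SD − ½ V_SD²] = 4.8 × [2.55 × 0.71 − 0.5 × 0.71²] = 7.48 mA.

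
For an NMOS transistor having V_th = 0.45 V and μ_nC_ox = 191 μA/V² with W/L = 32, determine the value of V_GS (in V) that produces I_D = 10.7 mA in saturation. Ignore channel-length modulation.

V_GS = 2.32 V

k_n = μ_nC_ox · (W/L) = 6.112 mA/V².
In saturation I_D = ½ k_n (V_GS − V_th)², so V_GS − V_th = √(2 I_D / k_n) = √(2 × 10.7 / 6.112) = 1.87 V.
V_GS = 0.45 + 1.87 = 2.32 V.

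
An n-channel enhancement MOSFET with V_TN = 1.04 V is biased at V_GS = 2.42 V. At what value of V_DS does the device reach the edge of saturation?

The boundary between triode and saturation is V_DS = V_GS − V_TN = V_ov.
V_ov = 2.42 − 1.04 = 1.38 V.

V_DS,sat = 1.38 V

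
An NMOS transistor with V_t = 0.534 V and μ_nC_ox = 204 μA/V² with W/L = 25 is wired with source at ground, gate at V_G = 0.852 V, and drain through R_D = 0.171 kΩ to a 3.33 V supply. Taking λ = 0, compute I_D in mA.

V_GS = V_G = 0.852 V, so V_ov = 0.852 − 0.534 = 0.318 V.
k_n = μ_nC_ox · (W/L) = 5.1 mA/V².
Assume saturation: I_D = ½ k_n V_ov² = 0.5 × 5.1 × 0.318² = 0.258 mA, giving V_DS = V_DD − I_D R_D = 3.33 − 0.258 × 0.171 = 3.29 V.
V_DS = 3.29 V ≥ V_ov = 0.318 V, confirming saturation.

I_D = 0.258 mA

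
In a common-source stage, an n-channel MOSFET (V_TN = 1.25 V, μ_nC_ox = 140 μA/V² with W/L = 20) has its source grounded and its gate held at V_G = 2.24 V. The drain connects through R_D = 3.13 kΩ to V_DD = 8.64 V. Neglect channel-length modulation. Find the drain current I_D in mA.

V_GS = V_G = 2.24 V, so V_ov = 2.24 − 1.25 = 0.99 V.
k_n = μ_nC_ox · (W/L) = 2.8 mA/V².
Assume saturation: I_D = ½ k_n V_ov² = 0.5 × 2.8 × 0.99² = 1.37 mA, giving V_DS = V_DD − I_D R_D = 8.64 − 1.37 × 3.13 = 4.35 V.
V_DS = 4.35 V ≥ V_ov = 0.99 V, confirming saturation.

I_D = 1.37 mA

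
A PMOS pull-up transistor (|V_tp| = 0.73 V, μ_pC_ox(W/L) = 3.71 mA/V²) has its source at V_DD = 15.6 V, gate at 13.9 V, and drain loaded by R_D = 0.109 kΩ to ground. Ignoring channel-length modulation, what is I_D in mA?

I_D = 1.75 mA

V_SG = V_DD − V_G = 15.6 − 13.9 = 1.7 V, so V_ov = 1.7 − 0.73 = 0.97 V.
Assume saturation: I_D = ½ k_p V_ov² = 0.5 × 3.71 × 0.97² = 1.75 mA, giving V_SD = V_DD − I_D R_D = 15.6 − 1.75 × 0.109 = 15.4 V.
V_SD = 15.4 V ≥ V_ov = 0.97 V, confirming saturation.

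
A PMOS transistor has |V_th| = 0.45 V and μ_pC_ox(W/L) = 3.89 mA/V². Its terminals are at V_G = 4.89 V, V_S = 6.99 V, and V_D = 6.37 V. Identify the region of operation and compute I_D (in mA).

V_SG = V_S − V_G = 6.99 − 4.89 = 2.1 V; V_SD = V_S − V_D = 6.99 − 6.37 = 0.62 V.
V_ov = V_SG − |V_th| = 2.1 − 0.45 = 1.65 V.
Since V_SD = 0.62 V < V_ov = 1.65 V, the device is in the triode region.
I_D = k_p [V_ov · V_SD − ½ V_SD²] = 3.89 × [1.65 × 0.62 − 0.5 × 0.62²] = 3.23 mA.

Triode; I_D = 3.23 mA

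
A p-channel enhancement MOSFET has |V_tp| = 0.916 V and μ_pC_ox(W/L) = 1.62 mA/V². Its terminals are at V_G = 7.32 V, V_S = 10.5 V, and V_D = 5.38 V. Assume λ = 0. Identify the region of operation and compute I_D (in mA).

V_SG = V_S − V_G = 10.5 − 7.32 = 3.18 V; V_SD = V_S − V_D = 10.5 − 5.38 = 5.12 V.
V_ov = V_SG − |V_tp| = 3.18 − 0.916 = 2.26 V.
Since V_SD = 5.12 V ≥ V_ov = 2.26 V, the device is in saturation.
I_D = ½ k_p V_ov² = 0.5 × 1.62 × 2.26² = 4.15 mA.

Saturation; I_D = 4.15 mA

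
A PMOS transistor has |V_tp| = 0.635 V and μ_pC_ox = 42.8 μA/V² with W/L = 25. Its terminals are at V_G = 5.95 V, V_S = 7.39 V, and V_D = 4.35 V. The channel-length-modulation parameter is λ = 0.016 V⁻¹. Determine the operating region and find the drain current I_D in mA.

V_SG = V_S − V_G = 7.39 − 5.95 = 1.44 V; V_SD = V_S − V_D = 7.39 − 4.35 = 3.04 V.
k_p = μ_pC_ox · (W/L) = 1.07 mA/V².
V_ov = V_SG − |V_tp| = 1.44 − 0.635 = 0.805 V.
Since V_SD = 3.04 V ≥ V_ov = 0.805 V, the device is in saturation.
I_D = ½ k_p V_ov² (1 + λ V_SD) = 0.5 × 1.07 × 0.805² × (1 + 0.016 × 3.04) = 0.364 mA.

Saturation; I_D = 0.364 mA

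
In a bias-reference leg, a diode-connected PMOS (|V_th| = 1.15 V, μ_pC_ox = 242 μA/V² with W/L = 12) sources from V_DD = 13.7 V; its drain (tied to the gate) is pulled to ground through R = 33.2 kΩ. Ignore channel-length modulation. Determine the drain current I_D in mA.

I_D = 0.363 mA

With gate tied to drain, V_SG = V_SD ≥ V_SG − |V_th|, so the device is in saturation.
k_p = μ_pC_ox · (W/L) = 2.904 mA/V².
KCL at the drain: ½ k_p (V_SG − |V_th|)² = (V_DD − V_SG)/R.
Let x = V_SG − 1.15. Then 48.2 x² + x − 12.55 = 0, giving x = 0.5 V (positive root), so V_SG = 1.65 V.
I_D = (V_DD − V_SG)/R = (13.7 − 1.65) / 33.2 = 0.363 mA.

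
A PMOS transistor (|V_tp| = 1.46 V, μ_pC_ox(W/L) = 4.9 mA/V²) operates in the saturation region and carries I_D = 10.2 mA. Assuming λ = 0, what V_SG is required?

V_SG = 3.50 V

In saturation I_D = ½ k_p (V_SG − |V_tp|)², so V_SG − |V_tp| = √(2 I_D / k_p) = √(2 × 10.2 / 4.9) = 2.04 V.
V_SG = 1.46 + 2.04 = 3.5 V.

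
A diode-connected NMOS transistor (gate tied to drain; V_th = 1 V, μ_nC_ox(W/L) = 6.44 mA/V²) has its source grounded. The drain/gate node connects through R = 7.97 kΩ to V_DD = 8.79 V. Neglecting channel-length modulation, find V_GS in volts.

With gate tied to drain, V_GS = V_DS ≥ V_GS − V_th, so the device is in saturation.
KCL at the drain: ½ k_n (V_GS − V_th)² = (V_DD − V_GS)/R.
Let x = V_GS − 1. Then 25.7 x² + x − 7.79 = 0, giving x = 0.532 V (positive root), so V_GS = 1.53 V.
I_D = (V_DD − V_GS)/R = (8.79 − 1.53) / 7.97 = 0.911 mA.

V_GS = 1.53 V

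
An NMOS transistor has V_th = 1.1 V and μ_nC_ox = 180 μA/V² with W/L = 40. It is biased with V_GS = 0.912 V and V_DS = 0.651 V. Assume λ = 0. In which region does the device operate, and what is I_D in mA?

V_GS = 0.912 V < V_th = 1.1 V, so the transistor is in cutoff.

Cutoff; I_D = 0 mA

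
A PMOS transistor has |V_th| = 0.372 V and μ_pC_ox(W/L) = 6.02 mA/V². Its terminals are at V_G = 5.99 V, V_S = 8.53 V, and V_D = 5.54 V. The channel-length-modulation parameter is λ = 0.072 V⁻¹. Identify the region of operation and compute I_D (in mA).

V_SG = V_S − V_G = 8.53 − 5.99 = 2.54 V; V_SD = V_S − V_D = 8.53 − 5.54 = 2.99 V.
V_ov = V_SG − |V_th| = 2.54 − 0.372 = 2.17 V.
Since V_SD = 2.99 V ≥ V_ov = 2.17 V, the device is in saturation.
I_D = ½ k_p V_ov² (1 + λ V_SD) = 0.5 × 6.02 × 2.17² × (1 + 0.072 × 2.99) = 17.2 mA.

Saturation; I_D = 17.2 mA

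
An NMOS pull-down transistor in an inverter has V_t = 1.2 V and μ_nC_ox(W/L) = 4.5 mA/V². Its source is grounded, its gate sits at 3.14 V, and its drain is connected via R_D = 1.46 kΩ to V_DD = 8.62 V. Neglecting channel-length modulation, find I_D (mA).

I_D = 5.38 mA

V_GS = V_G = 3.14 V, so V_ov = 3.14 − 1.2 = 1.94 V.
Assume saturation: I_D = ½ k_n V_ov² = 0.5 × 4.5 × 1.94² = 8.47 mA, giving V_DS = V_DD − I_D R_D = 8.62 − 8.47 × 1.46 = -3.74 V.
But -3.74 V < V_ov = 1.94 V, so the device is actually in triode.
In triode I_D = k_n[V_ov V_DS − ½ V_DS²] and I_D = (V_DD − V_DS)/R_D. Equating: 3.29 V_DS² − 13.75 V_DS + 8.62 = 0, giving V_DS = 0.768 V (the root below V_ov).
I_D = (8.62 − 0.768) / 1.46 = 5.38 mA.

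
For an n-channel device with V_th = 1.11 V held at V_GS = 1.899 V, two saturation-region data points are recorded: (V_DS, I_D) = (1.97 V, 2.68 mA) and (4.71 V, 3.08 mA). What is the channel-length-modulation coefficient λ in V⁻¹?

λ = 0.0610 V⁻¹

With V_GS fixed, I_D ∝ (1 + λ V_DS) in saturation, so I_D2/I_D1 = (1 + λ V_DS2)/(1 + λ V_DS1).
3.08/2.68 = 1.149 = (1 + 4.71 λ)/(1 + 1.97 λ).
Solving: λ (I_D1 V_DS2 − I_D2 V_DS1) = I_D2 − I_D1, so λ = (3.08 − 2.68) / (2.68 × 4.71 − 3.08 × 1.97) = 0.4 / 6.56 = 0.061 V⁻¹.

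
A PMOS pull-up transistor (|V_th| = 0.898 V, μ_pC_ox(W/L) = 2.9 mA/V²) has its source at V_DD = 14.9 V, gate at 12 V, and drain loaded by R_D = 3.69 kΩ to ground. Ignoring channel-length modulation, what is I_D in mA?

I_D = 3.81 mA

V_SG = V_DD − V_G = 14.9 − 12 = 2.9 V, so V_ov = 2.9 − 0.898 = 2 V.
Assume saturation: I_D = ½ k_p V_ov² = 0.5 × 2.9 × 2² = 5.81 mA, giving V_SD = V_DD − I_D R_D = 14.9 − 5.81 × 3.69 = -6.54 V.
But -6.54 V < V_ov = 2 V, so the device is actually in triode.
In triode I_D = k_p[V_ov V_SD − ½ V_SD²] and I_D = (V_DD − V_SD)/R_D. Equating: 5.35 V_SD² − 22.42 V_SD + 14.9 = 0, giving V_SD = 0.828 V (the root below V_ov).
I_D = (14.9 − 0.828) / 3.69 = 3.81 mA.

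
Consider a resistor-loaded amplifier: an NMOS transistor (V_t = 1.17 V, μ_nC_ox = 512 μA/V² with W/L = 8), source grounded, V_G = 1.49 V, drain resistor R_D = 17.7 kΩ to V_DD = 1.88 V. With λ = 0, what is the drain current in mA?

I_D = 0.101 mA

V_GS = V_G = 1.49 V, so V_ov = 1.49 − 1.17 = 0.32 V.
k_n = μ_nC_ox · (W/L) = 4.096 mA/V².
Assume saturation: I_D = ½ k_n V_ov² = 0.5 × 4.096 × 0.32² = 0.21 mA, giving V_DS = V_DD − I_D R_D = 1.88 − 0.21 × 17.7 = -1.83 V.
But -1.83 V < V_ov = 0.32 V, so the device is actually in triode.
In triode I_D = k_n[V_ov V_DS − ½ V_DS²] and I_D = (V_DD − V_DS)/R_D. Equating: 36.2 V_DS² − 24.2 V_DS + 1.88 = 0, giving V_DS = 0.0898 V (the root below V_ov).
I_D = (1.88 − 0.0898) / 17.7 = 0.101 mA.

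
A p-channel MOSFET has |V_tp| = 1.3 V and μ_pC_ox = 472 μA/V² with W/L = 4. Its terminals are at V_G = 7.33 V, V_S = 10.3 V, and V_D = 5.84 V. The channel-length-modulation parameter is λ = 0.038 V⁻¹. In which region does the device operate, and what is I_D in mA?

Saturation; I_D = 3.08 mA

V_SG = V_S − V_G = 10.3 − 7.33 = 2.97 V; V_SD = V_S − V_D = 10.3 − 5.84 = 4.46 V.
k_p = μ_pC_ox · (W/L) = 1.888 mA/V².
V_ov = V_SG − |V_tp| = 2.97 − 1.3 = 1.67 V.
Since V_SD = 4.46 V ≥ V_ov = 1.67 V, the device is in saturation.
I_D = ½ k_p V_ov² (1 + λ V_SD) = 0.5 × 1.888 × 1.67² × (1 + 0.038 × 4.46) = 3.08 mA.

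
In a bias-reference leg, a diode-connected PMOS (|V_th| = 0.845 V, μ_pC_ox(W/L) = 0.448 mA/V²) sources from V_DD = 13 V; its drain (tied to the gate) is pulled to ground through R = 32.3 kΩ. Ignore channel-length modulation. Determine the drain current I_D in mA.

I_D = 0.338 mA

With gate tied to drain, V_SG = V_SD ≥ V_SG − |V_th|, so the device is in saturation.
KCL at the drain: ½ k_p (V_SG − |V_th|)² = (V_DD − V_SG)/R.
Let x = V_SG − 0.845. Then 7.24 x² + x − 12.15 = 0, giving x = 1.23 V (positive root), so V_SG = 2.07 V.
I_D = (V_DD − V_SG)/R = (13 − 2.07) / 32.3 = 0.338 mA.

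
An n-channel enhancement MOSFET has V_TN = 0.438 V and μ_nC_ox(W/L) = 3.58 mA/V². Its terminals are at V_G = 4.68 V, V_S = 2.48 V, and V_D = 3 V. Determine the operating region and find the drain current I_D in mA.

Triode; I_D = 2.80 mA

V_GS = V_G − V_S = 4.68 − 2.48 = 2.2 V; V_DS = V_D − V_S = 3 − 2.48 = 0.52 V.
V_ov = V_GS − V_TN = 2.2 − 0.438 = 1.76 V.
Since V_DS = 0.52 V < V_ov = 1.76 V, the device is in the triode region.
I_D = k_n [V_ov · V_DS − ½ V_DS²] = 3.58 × [1.76 × 0.52 − 0.5 × 0.52²] = 2.8 mA.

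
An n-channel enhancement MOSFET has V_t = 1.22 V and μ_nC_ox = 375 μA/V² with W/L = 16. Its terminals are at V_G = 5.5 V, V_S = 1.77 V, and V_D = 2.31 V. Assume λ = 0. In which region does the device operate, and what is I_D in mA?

Triode; I_D = 7.26 mA

V_GS = V_G − V_S = 5.5 − 1.77 = 3.73 V; V_DS = V_D − V_S = 2.31 − 1.77 = 0.54 V.
k_n = μ_nC_ox · (W/L) = 6 mA/V².
V_ov = V_GS − V_t = 3.73 − 1.22 = 2.51 V.
Since V_DS = 0.54 V < V_ov = 2.51 V, the device is in the triode region.
I_D = k_n [V_ov · V_DS − ½ V_DS²] = 6 × [2.51 × 0.54 − 0.5 × 0.54²] = 7.26 mA.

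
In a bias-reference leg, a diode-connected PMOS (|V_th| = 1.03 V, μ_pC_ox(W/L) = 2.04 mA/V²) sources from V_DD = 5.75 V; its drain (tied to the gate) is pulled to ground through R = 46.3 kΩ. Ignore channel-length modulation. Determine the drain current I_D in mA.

With gate tied to drain, V_SG = V_SD ≥ V_SG − |V_th|, so the device is in saturation.
KCL at the drain: ½ k_p (V_SG − |V_th|)² = (V_DD − V_SG)/R.
Let x = V_SG − 1.03. Then 47.2 x² + x − 4.72 = 0, giving x = 0.306 V (positive root), so V_SG = 1.34 V.
I_D = (V_DD − V_SG)/R = (5.75 − 1.34) / 46.3 = 0.0953 mA.

I_D = 0.0953 mA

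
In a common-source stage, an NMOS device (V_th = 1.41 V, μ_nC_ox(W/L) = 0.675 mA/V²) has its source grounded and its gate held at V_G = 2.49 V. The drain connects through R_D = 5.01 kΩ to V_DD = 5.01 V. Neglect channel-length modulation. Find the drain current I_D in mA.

I_D = 0.394 mA

V_GS = V_G = 2.49 V, so V_ov = 2.49 − 1.41 = 1.08 V.
Assume saturation: I_D = ½ k_n V_ov² = 0.5 × 0.675 × 1.08² = 0.394 mA, giving V_DS = V_DD − I_D R_D = 5.01 − 0.394 × 5.01 = 3.04 V.
V_DS = 3.04 V ≥ V_ov = 1.08 V, confirming saturation.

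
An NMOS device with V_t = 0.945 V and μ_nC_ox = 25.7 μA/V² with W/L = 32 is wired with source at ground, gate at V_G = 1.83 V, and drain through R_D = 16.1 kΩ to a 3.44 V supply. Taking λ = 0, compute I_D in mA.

I_D = 0.193 mA

V_GS = V_G = 1.83 V, so V_ov = 1.83 − 0.945 = 0.885 V.
k_n = μ_nC_ox · (W/L) = 0.8224 mA/V².
Assume saturation: I_D = ½ k_n V_ov² = 0.5 × 0.8224 × 0.885² = 0.322 mA, giving V_DS = V_DD − I_D R_D = 3.44 − 0.322 × 16.1 = -1.75 V.
But -1.75 V < V_ov = 0.885 V, so the device is actually in triode.
In triode I_D = k_n[V_ov V_DS − ½ V_DS²] and I_D = (V_DD − V_DS)/R_D. Equating: 6.62 V_DS² − 12.72 V_DS + 3.44 = 0, giving V_DS = 0.326 V (the root below V_ov).
I_D = (3.44 − 0.326) / 16.1 = 0.193 mA.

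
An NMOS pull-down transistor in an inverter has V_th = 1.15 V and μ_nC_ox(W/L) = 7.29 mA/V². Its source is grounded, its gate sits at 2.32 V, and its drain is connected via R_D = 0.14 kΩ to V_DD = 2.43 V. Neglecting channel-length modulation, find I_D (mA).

V_GS = V_G = 2.32 V, so V_ov = 2.32 − 1.15 = 1.17 V.
Assume saturation: I_D = ½ k_n V_ov² = 0.5 × 7.29 × 1.17² = 4.99 mA, giving V_DS = V_DD − I_D R_D = 2.43 − 4.99 × 0.14 = 1.73 V.
V_DS = 1.73 V ≥ V_ov = 1.17 V, confirming saturation.

I_D = 4.99 mA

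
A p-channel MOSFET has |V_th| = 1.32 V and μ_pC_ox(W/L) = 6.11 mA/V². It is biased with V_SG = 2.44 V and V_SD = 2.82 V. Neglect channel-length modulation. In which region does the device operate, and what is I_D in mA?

Saturation; I_D = 3.83 mA

V_ov = V_SG − |V_th| = 2.44 − 1.32 = 1.12 V.
Since V_SD = 2.82 V ≥ V_ov = 1.12 V, the device is in saturation.
I_D = ½ k_p V_ov² = 0.5 × 6.11 × 1.12² = 3.83 mA.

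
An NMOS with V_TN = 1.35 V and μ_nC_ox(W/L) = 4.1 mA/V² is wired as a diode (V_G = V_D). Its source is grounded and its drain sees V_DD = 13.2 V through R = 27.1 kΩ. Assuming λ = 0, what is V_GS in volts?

V_GS = 1.80 V

With gate tied to drain, V_GS = V_DS ≥ V_GS − V_TN, so the device is in saturation.
KCL at the drain: ½ k_n (V_GS − V_TN)² = (V_DD − V_GS)/R.
Let x = V_GS − 1.35. Then 55.6 x² + x − 11.85 = 0, giving x = 0.453 V (positive root), so V_GS = 1.8 V.
I_D = (V_DD − V_GS)/R = (13.2 − 1.8) / 27.1 = 0.421 mA.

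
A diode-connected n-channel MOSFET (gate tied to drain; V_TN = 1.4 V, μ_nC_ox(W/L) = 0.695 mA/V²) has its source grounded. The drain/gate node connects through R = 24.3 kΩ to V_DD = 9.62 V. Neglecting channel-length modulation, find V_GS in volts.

V_GS = 2.33 V

With gate tied to drain, V_GS = V_DS ≥ V_GS − V_TN, so the device is in saturation.
KCL at the drain: ½ k_n (V_GS − V_TN)² = (V_DD − V_GS)/R.
Let x = V_GS − 1.4. Then 8.44 x² + x − 8.22 = 0, giving x = 0.929 V (positive root), so V_GS = 2.33 V.
I_D = (V_DD − V_GS)/R = (9.62 − 2.33) / 24.3 = 0.3 mA.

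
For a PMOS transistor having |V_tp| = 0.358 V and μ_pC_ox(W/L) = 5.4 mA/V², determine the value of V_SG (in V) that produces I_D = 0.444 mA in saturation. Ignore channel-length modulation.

In saturation I_D = ½ k_p (V_SG − |V_tp|)², so V_SG − |V_tp| = √(2 I_D / k_p) = √(2 × 0.444 / 5.4) = 0.406 V.
V_SG = 0.358 + 0.406 = 0.764 V.

V_SG = 0.764 V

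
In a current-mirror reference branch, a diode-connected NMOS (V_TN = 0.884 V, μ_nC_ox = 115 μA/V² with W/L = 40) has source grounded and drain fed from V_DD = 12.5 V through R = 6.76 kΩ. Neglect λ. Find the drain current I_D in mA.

I_D = 1.60 mA

With gate tied to drain, V_GS = V_DS ≥ V_GS − V_TN, so the device is in saturation.
k_n = μ_nC_ox · (W/L) = 4.6 mA/V².
KCL at the drain: ½ k_n (V_GS − V_TN)² = (V_DD − V_GS)/R.
Let x = V_GS − 0.884. Then 15.5 x² + x − 11.62 = 0, giving x = 0.833 V (positive root), so V_GS = 1.72 V.
I_D = (V_DD − V_GS)/R = (12.5 − 1.72) / 6.76 = 1.6 mA.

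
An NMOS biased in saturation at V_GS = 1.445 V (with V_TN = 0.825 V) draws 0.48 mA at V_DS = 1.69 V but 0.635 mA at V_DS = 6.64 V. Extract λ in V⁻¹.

λ = 0.0733 V⁻¹

With V_GS fixed, I_D ∝ (1 + λ V_DS) in saturation, so I_D2/I_D1 = (1 + λ V_DS2)/(1 + λ V_DS1).
0.635/0.48 = 1.323 = (1 + 6.64 λ)/(1 + 1.69 λ).
Solving: λ (I_D1 V_DS2 − I_D2 V_DS1) = I_D2 − I_D1, so λ = (0.635 − 0.48) / (0.48 × 6.64 − 0.635 × 1.69) = 0.155 / 2.11 = 0.0733 V⁻¹.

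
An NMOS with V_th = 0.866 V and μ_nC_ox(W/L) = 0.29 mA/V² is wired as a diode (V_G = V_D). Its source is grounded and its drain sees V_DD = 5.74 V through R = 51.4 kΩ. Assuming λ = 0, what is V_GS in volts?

With gate tied to drain, V_GS = V_DS ≥ V_GS − V_th, so the device is in saturation.
KCL at the drain: ½ k_n (V_GS − V_th)² = (V_DD − V_GS)/R.
Let x = V_GS − 0.866. Then 7.45 x² + x − 4.874 = 0, giving x = 0.744 V (positive root), so V_GS = 1.61 V.
I_D = (V_DD − V_GS)/R = (5.74 − 1.61) / 51.4 = 0.0803 mA.

V_GS = 1.61 V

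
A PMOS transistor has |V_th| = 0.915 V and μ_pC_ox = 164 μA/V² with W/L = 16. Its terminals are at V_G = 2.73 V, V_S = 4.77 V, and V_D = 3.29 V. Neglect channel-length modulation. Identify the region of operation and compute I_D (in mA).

Saturation; I_D = 1.66 mA

V_SG = V_S − V_G = 4.77 − 2.73 = 2.04 V; V_SD = V_S − V_D = 4.77 − 3.29 = 1.48 V.
k_p = μ_pC_ox · (W/L) = 2.624 mA/V².
V_ov = V_SG − |V_th| = 2.04 − 0.915 = 1.12 V.
Since V_SD = 1.48 V ≥ V_ov = 1.12 V, the device is in saturation.
I_D = ½ k_p V_ov² = 0.5 × 2.624 × 1.12² = 1.66 mA.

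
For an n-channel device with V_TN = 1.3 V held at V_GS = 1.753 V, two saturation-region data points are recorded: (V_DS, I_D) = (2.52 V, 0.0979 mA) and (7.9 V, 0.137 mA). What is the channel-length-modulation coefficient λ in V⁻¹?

With V_GS fixed, I_D ∝ (1 + λ V_DS) in saturation, so I_D2/I_D1 = (1 + λ V_DS2)/(1 + λ V_DS1).
0.137/0.0979 = 1.399 = (1 + 7.9 λ)/(1 + 2.52 λ).
Solving: λ (I_D1 V_DS2 − I_D2 V_DS1) = I_D2 − I_D1, so λ = (0.137 − 0.0979) / (0.0979 × 7.9 − 0.137 × 2.52) = 0.0391 / 0.428 = 0.0913 V⁻¹.

λ = 0.0913 V⁻¹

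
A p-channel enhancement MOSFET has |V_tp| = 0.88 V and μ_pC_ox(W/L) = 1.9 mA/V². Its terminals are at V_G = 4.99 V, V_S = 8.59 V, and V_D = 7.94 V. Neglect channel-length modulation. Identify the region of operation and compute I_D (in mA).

V_SG = V_S − V_G = 8.59 − 4.99 = 3.6 V; V_SD = V_S − V_D = 8.59 − 7.94 = 0.65 V.
V_ov = V_SG − |V_tp| = 3.6 − 0.88 = 2.72 V.
Since V_SD = 0.65 V < V_ov = 2.72 V, the device is in the triode region.
I_D = k_p [V_ov · V_SD − ½ V_SD²] = 1.9 × [2.72 × 0.65 − 0.5 × 0.65²] = 2.96 mA.

Triode; I_D = 2.96 mA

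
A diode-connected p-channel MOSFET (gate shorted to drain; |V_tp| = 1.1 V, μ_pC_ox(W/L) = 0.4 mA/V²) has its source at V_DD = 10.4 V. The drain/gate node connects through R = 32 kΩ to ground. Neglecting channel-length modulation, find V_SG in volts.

V_SG = 2.23 V

With gate tied to drain, V_SG = V_SD ≥ V_SG − |V_tp|, so the device is in saturation.
KCL at the drain: ½ k_p (V_SG − |V_tp|)² = (V_DD − V_SG)/R.
Let x = V_SG − 1.1. Then 6.4 x² + x − 9.3 = 0, giving x = 1.13 V (positive root), so V_SG = 2.23 V.
I_D = (V_DD − V_SG)/R = (10.4 − 2.23) / 32 = 0.255 mA.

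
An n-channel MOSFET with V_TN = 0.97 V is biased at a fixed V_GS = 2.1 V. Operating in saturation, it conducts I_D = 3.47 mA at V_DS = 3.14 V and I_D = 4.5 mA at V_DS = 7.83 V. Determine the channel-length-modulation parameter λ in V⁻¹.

With V_GS fixed, I_D ∝ (1 + λ V_DS) in saturation, so I_D2/I_D1 = (1 + λ V_DS2)/(1 + λ V_DS1).
4.5/3.47 = 1.297 = (1 + 7.83 λ)/(1 + 3.14 λ).
Solving: λ (I_D1 V_DS2 − I_D2 V_DS1) = I_D2 − I_D1, so λ = (4.5 − 3.47) / (3.47 × 7.83 − 4.5 × 3.14) = 1.03 / 13 = 0.079 V⁻¹.

λ = 0.0790 V⁻¹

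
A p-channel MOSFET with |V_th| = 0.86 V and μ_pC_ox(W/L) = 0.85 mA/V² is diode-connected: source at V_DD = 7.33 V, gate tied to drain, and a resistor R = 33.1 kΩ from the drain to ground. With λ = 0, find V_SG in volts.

With gate tied to drain, V_SG = V_SD ≥ V_SG − |V_th|, so the device is in saturation.
KCL at the drain: ½ k_p (V_SG − |V_th|)² = (V_DD − V_SG)/R.
Let x = V_SG − 0.86. Then 14.1 x² + x − 6.47 = 0, giving x = 0.644 V (positive root), so V_SG = 1.5 V.
I_D = (V_DD − V_SG)/R = (7.33 − 1.5) / 33.1 = 0.176 mA.

V_SG = 1.50 V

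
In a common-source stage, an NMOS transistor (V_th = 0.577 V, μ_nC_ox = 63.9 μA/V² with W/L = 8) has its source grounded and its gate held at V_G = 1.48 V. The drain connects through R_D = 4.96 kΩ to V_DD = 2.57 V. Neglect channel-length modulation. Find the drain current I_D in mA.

V_GS = V_G = 1.48 V, so V_ov = 1.48 − 0.577 = 0.903 V.
k_n = μ_nC_ox · (W/L) = 0.5112 mA/V².
Assume saturation: I_D = ½ k_n V_ov² = 0.5 × 0.5112 × 0.903² = 0.208 mA, giving V_DS = V_DD − I_D R_D = 2.57 − 0.208 × 4.96 = 1.54 V.
V_DS = 1.54 V ≥ V_ov = 0.903 V, confirming saturation.

I_D = 0.208 mA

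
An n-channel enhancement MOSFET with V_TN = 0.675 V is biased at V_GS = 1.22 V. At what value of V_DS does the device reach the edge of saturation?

V_DS,sat = 0.545 V

The boundary between triode and saturation is V_DS = V_GS − V_TN = V_ov.
V_ov = 1.22 − 0.675 = 0.545 V.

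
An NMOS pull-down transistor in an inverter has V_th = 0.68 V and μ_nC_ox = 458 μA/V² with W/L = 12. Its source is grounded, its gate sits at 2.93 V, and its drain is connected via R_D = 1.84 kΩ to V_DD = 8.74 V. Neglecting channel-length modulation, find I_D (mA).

I_D = 4.53 mA

V_GS = V_G = 2.93 V, so V_ov = 2.93 − 0.68 = 2.25 V.
k_n = μ_nC_ox · (W/L) = 5.496 mA/V².
Assume saturation: I_D = ½ k_n V_ov² = 0.5 × 5.496 × 2.25² = 13.9 mA, giving V_DS = V_DD − I_D R_D = 8.74 − 13.9 × 1.84 = -16.9 V.
But -16.9 V < V_ov = 2.25 V, so the device is actually in triode.
In triode I_D = k_n[V_ov V_DS − ½ V_DS²] and I_D = (V_DD − V_DS)/R_D. Equating: 5.06 V_DS² − 23.75 V_DS + 8.74 = 0, giving V_DS = 0.402 V (the root below V_ov).
I_D = (8.74 − 0.402) / 1.84 = 4.53 mA.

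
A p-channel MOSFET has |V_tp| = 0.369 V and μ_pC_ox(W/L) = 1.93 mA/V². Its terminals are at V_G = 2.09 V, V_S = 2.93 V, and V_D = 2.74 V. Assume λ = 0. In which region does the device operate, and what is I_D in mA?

Triode; I_D = 0.138 mA

V_SG = V_S − V_G = 2.93 − 2.09 = 0.84 V; V_SD = V_S − V_D = 2.93 − 2.74 = 0.19 V.
V_ov = V_SG − |V_tp| = 0.84 − 0.369 = 0.471 V.
Since V_SD = 0.19 V < V_ov = 0.471 V, the device is in the triode region.
I_D = k_p [V_ov · V_SD − ½ V_SD²] = 1.93 × [0.471 × 0.19 − 0.5 × 0.19²] = 0.138 mA.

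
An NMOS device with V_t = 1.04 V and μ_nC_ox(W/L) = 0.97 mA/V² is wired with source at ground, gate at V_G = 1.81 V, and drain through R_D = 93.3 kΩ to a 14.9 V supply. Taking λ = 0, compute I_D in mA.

V_GS = V_G = 1.81 V, so V_ov = 1.81 − 1.04 = 0.77 V.
Assume saturation: I_D = ½ k_n V_ov² = 0.5 × 0.97 × 0.77² = 0.288 mA, giving V_DS = V_DD − I_D R_D = 14.9 − 0.288 × 93.3 = -11.9 V.
But -11.9 V < V_ov = 0.77 V, so the device is actually in triode.
In triode I_D = k_n[V_ov V_DS − ½ V_DS²] and I_D = (V_DD − V_DS)/R_D. Equating: 45.3 V_DS² − 70.69 V_DS + 14.9 = 0, giving V_DS = 0.251 V (the root below V_ov).
I_D = (14.9 − 0.251) / 93.3 = 0.157 mA.

I_D = 0.157 mA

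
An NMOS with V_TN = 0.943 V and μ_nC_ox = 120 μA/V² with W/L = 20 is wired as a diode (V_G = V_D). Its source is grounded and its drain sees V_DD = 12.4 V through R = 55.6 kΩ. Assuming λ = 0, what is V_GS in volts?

With gate tied to drain, V_GS = V_DS ≥ V_GS − V_TN, so the device is in saturation.
k_n = μ_nC_ox · (W/L) = 2.4 mA/V².
KCL at the drain: ½ k_n (V_GS − V_TN)² = (V_DD − V_GS)/R.
Let x = V_GS − 0.943. Then 66.7 x² + x − 11.46 = 0, giving x = 0.407 V (positive root), so V_GS = 1.35 V.
I_D = (V_DD − V_GS)/R = (12.4 − 1.35) / 55.6 = 0.199 mA.

V_GS = 1.35 V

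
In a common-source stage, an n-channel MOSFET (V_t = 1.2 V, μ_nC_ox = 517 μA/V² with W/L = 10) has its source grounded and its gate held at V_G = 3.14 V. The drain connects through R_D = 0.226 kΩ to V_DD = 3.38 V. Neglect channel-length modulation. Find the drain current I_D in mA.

V_GS = V_G = 3.14 V, so V_ov = 3.14 − 1.2 = 1.94 V.
k_n = μ_nC_ox · (W/L) = 5.17 mA/V².
Assume saturation: I_D = ½ k_n V_ov² = 0.5 × 5.17 × 1.94² = 9.73 mA, giving V_DS = V_DD − I_D R_D = 3.38 − 9.73 × 0.226 = 1.18 V.
But 1.18 V < V_ov = 1.94 V, so the device is actually in triode.
In triode I_D = k_n[V_ov V_DS − ½ V_DS²] and I_D = (V_DD − V_DS)/R_D. Equating: 0.584 V_DS² − 3.267 V_DS + 3.38 = 0, giving V_DS = 1.37 V (the root below V_ov).
I_D = (3.38 − 1.37) / 0.226 = 8.89 mA.

I_D = 8.89 mA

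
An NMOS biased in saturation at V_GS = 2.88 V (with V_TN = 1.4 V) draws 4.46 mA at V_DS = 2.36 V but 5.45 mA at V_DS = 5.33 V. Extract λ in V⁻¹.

With V_GS fixed, I_D ∝ (1 + λ V_DS) in saturation, so I_D2/I_D1 = (1 + λ V_DS2)/(1 + λ V_DS1).
5.45/4.46 = 1.222 = (1 + 5.33 λ)/(1 + 2.36 λ).
Solving: λ (I_D1 V_DS2 − I_D2 V_DS1) = I_D2 − I_D1, so λ = (5.45 − 4.46) / (4.46 × 5.33 − 5.45 × 2.36) = 0.99 / 10.9 = 0.0907 V⁻¹.

λ = 0.0907 V⁻¹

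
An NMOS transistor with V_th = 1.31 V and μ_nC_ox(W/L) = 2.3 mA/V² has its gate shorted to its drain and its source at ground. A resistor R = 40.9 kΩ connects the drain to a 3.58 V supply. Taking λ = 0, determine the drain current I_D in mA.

With gate tied to drain, V_GS = V_DS ≥ V_GS − V_th, so the device is in saturation.
KCL at the drain: ½ k_n (V_GS − V_th)² = (V_DD − V_GS)/R.
Let x = V_GS − 1.31. Then 47 x² + x − 2.27 = 0, giving x = 0.209 V (positive root), so V_GS = 1.52 V.
I_D = (V_DD − V_GS)/R = (3.58 − 1.52) / 40.9 = 0.0504 mA.

I_D = 0.0504 mA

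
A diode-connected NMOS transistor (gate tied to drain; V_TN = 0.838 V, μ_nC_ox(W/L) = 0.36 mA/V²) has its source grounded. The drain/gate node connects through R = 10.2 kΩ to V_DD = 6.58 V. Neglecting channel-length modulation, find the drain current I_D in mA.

I_D = 0.414 mA

With gate tied to drain, V_GS = V_DS ≥ V_GS − V_TN, so the device is in saturation.
KCL at the drain: ½ k_n (V_GS − V_TN)² = (V_DD − V_GS)/R.
Let x = V_GS − 0.838. Then 1.84 x² + x − 5.742 = 0, giving x = 1.52 V (positive root), so V_GS = 2.35 V.
I_D = (V_DD − V_GS)/R = (6.58 − 2.35) / 10.2 = 0.414 mA.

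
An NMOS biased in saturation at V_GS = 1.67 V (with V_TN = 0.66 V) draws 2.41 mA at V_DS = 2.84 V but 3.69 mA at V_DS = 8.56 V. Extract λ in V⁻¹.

λ = 0.126 V⁻¹

With V_GS fixed, I_D ∝ (1 + λ V_DS) in saturation, so I_D2/I_D1 = (1 + λ V_DS2)/(1 + λ V_DS1).
3.69/2.41 = 1.531 = (1 + 8.56 λ)/(1 + 2.84 λ).
Solving: λ (I_D1 V_DS2 − I_D2 V_DS1) = I_D2 − I_D1, so λ = (3.69 − 2.41) / (2.41 × 8.56 − 3.69 × 2.84) = 1.28 / 10.2 = 0.126 V⁻¹.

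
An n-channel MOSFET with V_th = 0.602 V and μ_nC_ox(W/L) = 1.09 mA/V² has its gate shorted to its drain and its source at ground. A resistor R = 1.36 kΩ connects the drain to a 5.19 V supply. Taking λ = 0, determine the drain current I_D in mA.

With gate tied to drain, V_GS = V_DS ≥ V_GS − V_th, so the device is in saturation.
KCL at the drain: ½ k_n (V_GS − V_th)² = (V_DD − V_GS)/R.
Let x = V_GS − 0.602. Then 0.741 x² + x − 4.588 = 0, giving x = 1.9 V (positive root), so V_GS = 2.51 V.
I_D = (V_DD − V_GS)/R = (5.19 − 2.51) / 1.36 = 1.97 mA.

I_D = 1.97 mA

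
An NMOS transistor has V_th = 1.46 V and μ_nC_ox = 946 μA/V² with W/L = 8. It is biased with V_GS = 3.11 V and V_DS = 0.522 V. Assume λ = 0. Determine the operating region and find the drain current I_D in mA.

k_n = μ_nC_ox · (W/L) = 7.568 mA/V².
V_ov = V_GS − V_th = 3.11 − 1.46 = 1.65 V.
Since V_DS = 0.522 V < V_ov = 1.65 V, the device is in the triode region.
I_D = k_n [V_ov · V_DS − ½ V_DS²] = 7.568 × [1.65 × 0.522 − 0.5 × 0.522²] = 5.49 mA.

Triode; I_D = 5.49 mA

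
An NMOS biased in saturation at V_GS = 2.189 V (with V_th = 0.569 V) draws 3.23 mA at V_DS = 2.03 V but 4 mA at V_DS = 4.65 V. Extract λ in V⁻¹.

With V_GS fixed, I_D ∝ (1 + λ V_DS) in saturation, so I_D2/I_D1 = (1 + λ V_DS2)/(1 + λ V_DS1).
4/3.23 = 1.238 = (1 + 4.65 λ)/(1 + 2.03 λ).
Solving: λ (I_D1 V_DS2 − I_D2 V_DS1) = I_D2 − I_D1, so λ = (4 − 3.23) / (3.23 × 4.65 − 4 × 2.03) = 0.77 / 6.9 = 0.112 V⁻¹.

λ = 0.112 V⁻¹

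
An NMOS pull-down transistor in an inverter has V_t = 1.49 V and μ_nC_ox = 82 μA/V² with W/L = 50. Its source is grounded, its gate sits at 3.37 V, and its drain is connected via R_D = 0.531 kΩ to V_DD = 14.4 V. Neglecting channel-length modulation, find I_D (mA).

V_GS = V_G = 3.37 V, so V_ov = 3.37 − 1.49 = 1.88 V.
k_n = μ_nC_ox · (W/L) = 4.1 mA/V².
Assume saturation: I_D = ½ k_n V_ov² = 0.5 × 4.1 × 1.88² = 7.25 mA, giving V_DS = V_DD − I_D R_D = 14.4 − 7.25 × 0.531 = 10.6 V.
V_DS = 10.6 V ≥ V_ov = 1.88 V, confirming saturation.

I_D = 7.25 mA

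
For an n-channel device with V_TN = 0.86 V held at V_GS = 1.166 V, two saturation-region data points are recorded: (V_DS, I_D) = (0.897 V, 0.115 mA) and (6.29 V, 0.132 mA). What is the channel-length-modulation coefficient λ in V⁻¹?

With V_GS fixed, I_D ∝ (1 + λ V_DS) in saturation, so I_D2/I_D1 = (1 + λ V_DS2)/(1 + λ V_DS1).
0.132/0.115 = 1.148 = (1 + 6.29 λ)/(1 + 0.897 λ).
Solving: λ (I_D1 V_DS2 − I_D2 V_DS1) = I_D2 − I_D1, so λ = (0.132 − 0.115) / (0.115 × 6.29 − 0.132 × 0.897) = 0.017 / 0.605 = 0.0281 V⁻¹.

λ = 0.0281 V⁻¹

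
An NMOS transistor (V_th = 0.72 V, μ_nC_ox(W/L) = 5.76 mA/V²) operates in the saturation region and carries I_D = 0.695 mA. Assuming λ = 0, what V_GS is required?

V_GS = 1.21 V

In saturation I_D = ½ k_n (V_GS − V_th)², so V_GS − V_th = √(2 I_D / k_n) = √(2 × 0.695 / 5.76) = 0.491 V.
V_GS = 0.72 + 0.491 = 1.21 V.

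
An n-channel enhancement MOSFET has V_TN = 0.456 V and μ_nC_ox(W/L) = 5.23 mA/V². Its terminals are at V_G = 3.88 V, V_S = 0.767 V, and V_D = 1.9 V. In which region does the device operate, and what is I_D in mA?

Triode; I_D = 12.4 mA

V_GS = V_G − V_S = 3.88 − 0.767 = 3.11 V; V_DS = V_D − V_S = 1.9 − 0.767 = 1.13 V.
V_ov = V_GS − V_TN = 3.11 − 0.456 = 2.66 V.
Since V_DS = 1.13 V < V_ov = 2.66 V, the device is in the triode region.
I_D = k_n [V_ov · V_DS − ½ V_DS²] = 5.23 × [2.66 × 1.13 − 0.5 × 1.13²] = 12.4 mA.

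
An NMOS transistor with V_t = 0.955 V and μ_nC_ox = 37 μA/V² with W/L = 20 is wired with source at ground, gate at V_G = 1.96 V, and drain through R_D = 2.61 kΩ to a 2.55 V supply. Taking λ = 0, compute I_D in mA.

V_GS = V_G = 1.96 V, so V_ov = 1.96 − 0.955 = 1 V.
k_n = μ_nC_ox · (W/L) = 0.74 mA/V².
Assume saturation: I_D = ½ k_n V_ov² = 0.5 × 0.74 × 1² = 0.374 mA, giving V_DS = V_DD − I_D R_D = 2.55 − 0.374 × 2.61 = 1.57 V.
V_DS = 1.57 V ≥ V_ov = 1 V, confirming saturation.

I_D = 0.374 mA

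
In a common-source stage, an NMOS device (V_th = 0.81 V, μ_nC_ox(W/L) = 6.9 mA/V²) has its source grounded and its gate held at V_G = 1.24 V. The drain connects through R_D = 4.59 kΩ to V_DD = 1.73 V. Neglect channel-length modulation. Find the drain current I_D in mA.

V_GS = V_G = 1.24 V, so V_ov = 1.24 − 0.81 = 0.43 V.
Assume saturation: I_D = ½ k_n V_ov² = 0.5 × 6.9 × 0.43² = 0.638 mA, giving V_DS = V_DD − I_D R_D = 1.73 − 0.638 × 4.59 = -1.2 V.
But -1.2 V < V_ov = 0.43 V, so the device is actually in triode.
In triode I_D = k_n[V_ov V_DS − ½ V_DS²] and I_D = (V_DD − V_DS)/R_D. Equating: 15.8 V_DS² − 14.62 V_DS + 1.73 = 0, giving V_DS = 0.139 V (the root below V_ov).
I_D = (1.73 − 0.139) / 4.59 = 0.347 mA.

I_D = 0.347 mA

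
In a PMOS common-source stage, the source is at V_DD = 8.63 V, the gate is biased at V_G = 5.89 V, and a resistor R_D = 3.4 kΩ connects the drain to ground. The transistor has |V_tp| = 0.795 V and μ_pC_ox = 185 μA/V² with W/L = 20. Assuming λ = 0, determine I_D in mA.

V_SG = V_DD − V_G = 8.63 − 5.89 = 2.74 V, so V_ov = 2.74 − 0.795 = 1.95 V.
k_p = μ_pC_ox · (W/L) = 3.7 mA/V².
Assume saturation: I_D = ½ k_p V_ov² = 0.5 × 3.7 × 1.95² = 7 mA, giving V_SD = V_DD − I_D R_D = 8.63 − 7 × 3.4 = -15.2 V.
But -15.2 V < V_ov = 1.95 V, so the device is actually in triode.
In triode I_D = k_p[V_ov V_SD − ½ V_SD²] and I_D = (V_DD − V_SD)/R_D. Equating: 6.29 V_SD² − 25.47 V_SD + 8.63 = 0, giving V_SD = 0.373 V (the root below V_ov).
I_D = (8.63 − 0.373) / 3.4 = 2.43 mA.

I_D = 2.43 mA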